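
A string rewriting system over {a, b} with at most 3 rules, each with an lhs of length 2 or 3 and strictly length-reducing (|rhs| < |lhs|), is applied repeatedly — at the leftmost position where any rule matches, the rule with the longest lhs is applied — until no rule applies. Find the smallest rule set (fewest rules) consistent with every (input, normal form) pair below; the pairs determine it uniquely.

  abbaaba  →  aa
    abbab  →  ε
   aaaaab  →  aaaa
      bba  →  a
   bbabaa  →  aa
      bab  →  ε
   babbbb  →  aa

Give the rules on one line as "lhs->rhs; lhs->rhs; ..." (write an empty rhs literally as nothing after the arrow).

  | abbaaba => baaba => aaba => aa
  | abbab => bab => ab => ε
  | aaaaab => aaaa
  | bba => ba => a

ab->; ba->a; bbb->aa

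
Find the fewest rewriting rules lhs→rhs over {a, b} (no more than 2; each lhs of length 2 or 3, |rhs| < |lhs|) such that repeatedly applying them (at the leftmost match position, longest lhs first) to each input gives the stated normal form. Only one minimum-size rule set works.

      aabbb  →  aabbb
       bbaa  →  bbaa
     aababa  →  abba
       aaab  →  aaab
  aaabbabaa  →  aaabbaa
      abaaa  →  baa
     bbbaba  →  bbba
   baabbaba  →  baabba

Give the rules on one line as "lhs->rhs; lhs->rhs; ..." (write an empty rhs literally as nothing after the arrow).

  | aabbb
  | bbaa
  | aababa => abba
  | aaab

aba->b; bab->b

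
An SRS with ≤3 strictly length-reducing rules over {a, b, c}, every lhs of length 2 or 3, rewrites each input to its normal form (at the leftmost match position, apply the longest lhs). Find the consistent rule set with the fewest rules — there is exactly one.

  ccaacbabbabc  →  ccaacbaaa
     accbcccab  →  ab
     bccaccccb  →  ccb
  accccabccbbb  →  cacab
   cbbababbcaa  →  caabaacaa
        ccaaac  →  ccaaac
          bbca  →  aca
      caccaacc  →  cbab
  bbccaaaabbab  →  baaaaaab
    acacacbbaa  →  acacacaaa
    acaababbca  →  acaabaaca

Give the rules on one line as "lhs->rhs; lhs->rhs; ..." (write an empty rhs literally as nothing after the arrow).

acc->b; bb->a; bc->

  | ccaacbabbabc => ccaacbaaabc => ccaacbaaa
  | accbcccab => bbcccab => acccab => bcab => ab
  | bccaccccb => caccccb => cbccb => ccb
  | accccabccbbb => bccabccbbb => cabccbbb => cacbbb => cacab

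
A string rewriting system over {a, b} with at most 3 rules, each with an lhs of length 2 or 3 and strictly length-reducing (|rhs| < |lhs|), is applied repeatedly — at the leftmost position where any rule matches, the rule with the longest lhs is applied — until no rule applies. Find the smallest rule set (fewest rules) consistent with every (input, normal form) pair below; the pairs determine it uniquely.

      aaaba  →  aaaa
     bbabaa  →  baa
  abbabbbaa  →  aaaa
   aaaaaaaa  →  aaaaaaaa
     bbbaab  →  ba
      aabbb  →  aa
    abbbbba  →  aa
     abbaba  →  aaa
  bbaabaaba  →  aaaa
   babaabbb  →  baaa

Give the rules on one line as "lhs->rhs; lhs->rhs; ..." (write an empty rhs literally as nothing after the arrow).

ab->a; bba->

  | aaaba => aaaa
  | bbabaa => baa
  | abbabbbaa => ababbbaa => aabbbaa => aabbaa => aabaa => aaaa
  | aaaaaaaa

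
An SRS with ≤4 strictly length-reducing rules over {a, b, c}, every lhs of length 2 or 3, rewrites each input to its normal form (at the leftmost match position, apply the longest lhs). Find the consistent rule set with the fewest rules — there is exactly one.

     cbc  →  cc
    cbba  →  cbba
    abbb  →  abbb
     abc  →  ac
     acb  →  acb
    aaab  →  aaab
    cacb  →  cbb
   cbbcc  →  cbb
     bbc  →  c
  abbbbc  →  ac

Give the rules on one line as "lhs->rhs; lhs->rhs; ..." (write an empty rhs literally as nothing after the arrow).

bc->c; bcc->b; cac->cb

  | cbc => cc
  | cbba
  | abbb
  | abc => ac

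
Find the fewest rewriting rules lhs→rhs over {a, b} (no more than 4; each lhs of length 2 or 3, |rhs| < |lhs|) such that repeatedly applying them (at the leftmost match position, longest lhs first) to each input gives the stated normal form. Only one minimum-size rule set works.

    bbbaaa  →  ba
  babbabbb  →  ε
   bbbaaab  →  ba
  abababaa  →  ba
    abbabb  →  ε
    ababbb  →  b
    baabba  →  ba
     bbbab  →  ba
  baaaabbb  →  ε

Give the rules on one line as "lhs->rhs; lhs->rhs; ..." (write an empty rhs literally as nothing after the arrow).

aa->; ab->a; bb->

  | bbbaaa => baaa => ba
  | babbabbb => bababbb => baabbb => bbbb => bb => ε
  | bbbaaab => baaab => bab => ba
  | abababaa => aababaa => babaa => baaa => ba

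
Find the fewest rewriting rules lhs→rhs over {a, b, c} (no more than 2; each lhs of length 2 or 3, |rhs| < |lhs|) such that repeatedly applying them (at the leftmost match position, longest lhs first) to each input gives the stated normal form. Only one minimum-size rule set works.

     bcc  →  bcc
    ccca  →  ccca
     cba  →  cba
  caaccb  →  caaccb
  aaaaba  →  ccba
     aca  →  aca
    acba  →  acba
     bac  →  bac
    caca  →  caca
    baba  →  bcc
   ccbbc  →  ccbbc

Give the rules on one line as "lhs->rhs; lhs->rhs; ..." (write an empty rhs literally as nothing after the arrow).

  | bcc
  | ccca
  | cba
  | caaccb

aaa->ab; aba->cc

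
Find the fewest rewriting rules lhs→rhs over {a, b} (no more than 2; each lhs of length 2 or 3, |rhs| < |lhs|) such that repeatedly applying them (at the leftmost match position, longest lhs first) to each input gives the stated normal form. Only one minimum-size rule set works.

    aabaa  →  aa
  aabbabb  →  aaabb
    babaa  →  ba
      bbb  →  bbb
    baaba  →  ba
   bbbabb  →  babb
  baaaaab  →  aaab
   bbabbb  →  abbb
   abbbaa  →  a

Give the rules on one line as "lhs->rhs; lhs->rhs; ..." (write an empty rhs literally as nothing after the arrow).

baa->; bba->a

  | aabaa => aa
  | aabbabb => aaabb
  | babaa => ba
  | bbb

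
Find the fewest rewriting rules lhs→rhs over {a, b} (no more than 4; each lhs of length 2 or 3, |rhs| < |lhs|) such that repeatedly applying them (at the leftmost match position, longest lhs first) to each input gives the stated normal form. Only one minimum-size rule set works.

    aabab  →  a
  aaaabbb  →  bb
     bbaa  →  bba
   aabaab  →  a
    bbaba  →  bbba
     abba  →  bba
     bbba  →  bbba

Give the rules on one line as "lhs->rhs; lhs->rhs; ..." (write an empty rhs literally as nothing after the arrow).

aa->a; aab->a; ab->b

  | aabab => aab => a
  | aaaabbb => aaabbb => aabbb => abb => bb
  | bbaa => bba
  | aabaab => aaab => aab => a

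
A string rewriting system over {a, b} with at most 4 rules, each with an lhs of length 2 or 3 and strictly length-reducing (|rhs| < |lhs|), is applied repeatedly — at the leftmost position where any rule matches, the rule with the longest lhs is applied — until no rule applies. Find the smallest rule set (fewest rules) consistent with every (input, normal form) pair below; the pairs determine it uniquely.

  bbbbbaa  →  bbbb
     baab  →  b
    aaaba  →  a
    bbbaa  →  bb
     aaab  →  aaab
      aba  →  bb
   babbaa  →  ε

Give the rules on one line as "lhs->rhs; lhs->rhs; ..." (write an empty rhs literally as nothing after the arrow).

aba->bb; abb->; baa->

  | bbbbbaa => bbbb
  | baab => b
  | aaaba => aabb => a
  | bbbaa => bb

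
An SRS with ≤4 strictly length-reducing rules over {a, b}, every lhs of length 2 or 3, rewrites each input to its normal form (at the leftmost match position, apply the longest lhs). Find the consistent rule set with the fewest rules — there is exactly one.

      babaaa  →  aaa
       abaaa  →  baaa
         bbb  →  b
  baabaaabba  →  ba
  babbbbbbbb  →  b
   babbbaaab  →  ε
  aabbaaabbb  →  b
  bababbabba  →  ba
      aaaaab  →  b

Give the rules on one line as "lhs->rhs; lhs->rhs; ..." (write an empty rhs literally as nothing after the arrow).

  | babaaa => aaa
  | abaaa => baaa
  | bbb => bb => b
  | baabaaabba => babaaabba => aaabba => aabba => abba => bba => ba

ab->b; bab->; bb->b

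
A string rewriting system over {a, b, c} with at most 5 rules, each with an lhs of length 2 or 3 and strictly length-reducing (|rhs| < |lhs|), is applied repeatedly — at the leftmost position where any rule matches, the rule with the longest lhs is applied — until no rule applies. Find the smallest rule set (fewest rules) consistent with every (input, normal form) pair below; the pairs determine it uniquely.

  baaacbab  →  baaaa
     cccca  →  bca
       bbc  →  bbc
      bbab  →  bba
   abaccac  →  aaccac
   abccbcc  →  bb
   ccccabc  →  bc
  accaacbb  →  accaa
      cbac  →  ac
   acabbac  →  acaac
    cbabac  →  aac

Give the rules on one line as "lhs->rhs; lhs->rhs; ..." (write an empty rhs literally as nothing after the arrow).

ab->a; abc->bc; cb->; ccc->b

  | baaacbab => baaaab => baaaa
  | cccca => bca
  | bbc
  | bbab => bba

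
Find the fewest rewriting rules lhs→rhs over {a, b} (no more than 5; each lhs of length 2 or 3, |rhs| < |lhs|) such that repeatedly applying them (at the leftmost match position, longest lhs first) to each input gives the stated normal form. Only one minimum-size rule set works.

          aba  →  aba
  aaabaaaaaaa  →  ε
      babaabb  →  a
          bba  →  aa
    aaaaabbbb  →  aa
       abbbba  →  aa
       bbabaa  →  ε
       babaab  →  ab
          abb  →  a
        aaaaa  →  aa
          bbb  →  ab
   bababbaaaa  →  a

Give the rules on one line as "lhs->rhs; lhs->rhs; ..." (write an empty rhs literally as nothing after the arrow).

aaa->; abb->a; baa->a; bb->a

  | aba
  | aaabaaaaaaa => baaaaaaa => aaaaaa => aaa => ε
  | babaabb => baabb => abb => a
  | bba => aa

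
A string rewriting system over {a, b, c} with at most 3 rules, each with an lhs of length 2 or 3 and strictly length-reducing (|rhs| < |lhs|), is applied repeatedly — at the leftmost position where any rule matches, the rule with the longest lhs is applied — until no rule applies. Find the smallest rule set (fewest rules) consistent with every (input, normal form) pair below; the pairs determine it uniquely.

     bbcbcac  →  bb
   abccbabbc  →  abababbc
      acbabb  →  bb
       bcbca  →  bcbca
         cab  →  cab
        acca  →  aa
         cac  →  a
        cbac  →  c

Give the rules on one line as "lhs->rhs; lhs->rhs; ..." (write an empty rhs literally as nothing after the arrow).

  | bbcbcac => bbcbcc => bbcba => bb
  | abccbabbc => abababbc
  | acbabb => cbabb => bb
  | bcbca

ac->c; cba->; cc->a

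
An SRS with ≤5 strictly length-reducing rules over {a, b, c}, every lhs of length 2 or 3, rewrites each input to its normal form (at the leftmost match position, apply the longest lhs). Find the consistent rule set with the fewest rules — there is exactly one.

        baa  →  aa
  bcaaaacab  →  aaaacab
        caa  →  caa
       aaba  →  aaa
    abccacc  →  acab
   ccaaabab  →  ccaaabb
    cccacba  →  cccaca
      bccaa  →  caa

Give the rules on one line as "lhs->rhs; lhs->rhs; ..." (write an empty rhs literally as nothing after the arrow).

  | baa => aa
  | bcaaaacab => aaaacab
  | caa
  | aaba => aaa

acc->ab; ba->a; bab->bb; bc->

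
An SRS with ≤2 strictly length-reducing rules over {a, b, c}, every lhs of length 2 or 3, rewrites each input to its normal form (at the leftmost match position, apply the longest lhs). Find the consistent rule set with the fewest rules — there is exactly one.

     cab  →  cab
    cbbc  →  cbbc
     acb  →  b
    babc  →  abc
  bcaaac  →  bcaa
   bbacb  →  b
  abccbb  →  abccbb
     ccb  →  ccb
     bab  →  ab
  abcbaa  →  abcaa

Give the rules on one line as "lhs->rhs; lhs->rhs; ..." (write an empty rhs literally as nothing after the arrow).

ac->; ba->a

  | cab
  | cbbc
  | acb => b
  | babc => abc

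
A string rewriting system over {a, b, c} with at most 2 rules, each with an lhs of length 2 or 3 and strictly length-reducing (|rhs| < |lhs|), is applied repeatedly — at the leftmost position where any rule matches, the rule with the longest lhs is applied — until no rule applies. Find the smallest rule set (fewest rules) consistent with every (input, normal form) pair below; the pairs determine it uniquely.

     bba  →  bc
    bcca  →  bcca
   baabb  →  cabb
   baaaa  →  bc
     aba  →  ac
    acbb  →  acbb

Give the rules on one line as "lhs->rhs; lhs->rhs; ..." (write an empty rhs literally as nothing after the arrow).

ba->c; caa->bb

  | bba => bc
  | bcca
  | baabb => cabb
  | baaaa => caaa => bba => bc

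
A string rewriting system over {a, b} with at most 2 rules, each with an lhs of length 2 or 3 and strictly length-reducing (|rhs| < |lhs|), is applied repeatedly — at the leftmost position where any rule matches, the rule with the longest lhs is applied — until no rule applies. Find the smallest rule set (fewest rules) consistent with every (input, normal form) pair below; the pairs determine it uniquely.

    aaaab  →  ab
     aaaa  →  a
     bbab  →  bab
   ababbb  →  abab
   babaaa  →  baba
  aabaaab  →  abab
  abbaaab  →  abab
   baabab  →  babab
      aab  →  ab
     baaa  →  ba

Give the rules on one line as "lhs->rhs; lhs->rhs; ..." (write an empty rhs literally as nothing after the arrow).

  | aaaab => aaab => aab => ab
  | aaaa => aaa => aa => a
  | bbab => bab
  | ababbb => ababb => abab

aa->a; bb->b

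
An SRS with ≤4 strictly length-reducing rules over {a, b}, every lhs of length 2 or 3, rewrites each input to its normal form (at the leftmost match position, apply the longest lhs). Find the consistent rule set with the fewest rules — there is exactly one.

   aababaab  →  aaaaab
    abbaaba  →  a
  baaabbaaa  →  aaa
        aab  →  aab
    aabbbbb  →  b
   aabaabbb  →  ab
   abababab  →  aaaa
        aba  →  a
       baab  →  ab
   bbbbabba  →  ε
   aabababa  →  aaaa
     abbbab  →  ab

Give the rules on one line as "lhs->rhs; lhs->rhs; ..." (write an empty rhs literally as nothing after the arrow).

abb->b; ba->; bab->a; bb->

  | aababaab => aaaaab
  | abbaaba => baaba => aba => a
  | baaabbaaa => aabbaaa => abaaa => aaa
  | aab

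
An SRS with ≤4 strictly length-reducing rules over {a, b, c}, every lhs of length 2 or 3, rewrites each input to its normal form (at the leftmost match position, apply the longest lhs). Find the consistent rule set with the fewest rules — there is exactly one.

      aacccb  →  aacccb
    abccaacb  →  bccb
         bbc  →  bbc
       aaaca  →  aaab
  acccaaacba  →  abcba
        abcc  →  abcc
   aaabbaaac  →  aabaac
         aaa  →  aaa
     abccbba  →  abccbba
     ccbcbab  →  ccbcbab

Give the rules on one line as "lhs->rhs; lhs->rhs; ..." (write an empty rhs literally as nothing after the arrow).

  | aacccb
  | abccaacb => abcacb => abbcb => bccb
  | bbc
  | aaaca => aaab

abb->bc; ca->b; caa->a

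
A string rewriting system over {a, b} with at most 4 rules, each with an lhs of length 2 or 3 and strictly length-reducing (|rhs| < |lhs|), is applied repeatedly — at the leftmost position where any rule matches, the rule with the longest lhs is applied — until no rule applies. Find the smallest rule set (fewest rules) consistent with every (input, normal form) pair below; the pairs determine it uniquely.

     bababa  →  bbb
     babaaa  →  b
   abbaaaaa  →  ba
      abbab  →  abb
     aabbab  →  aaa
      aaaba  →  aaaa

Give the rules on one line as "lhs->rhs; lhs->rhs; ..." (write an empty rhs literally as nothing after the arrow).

aab->aa; aba->bb; baa->ba; bba->b

  | bababa => bbbba => bbb
  | babaaa => bbbaa => bba => b
  | abbaaaaa => abaaaa => bbaaa => baa => ba
  | abbab => abb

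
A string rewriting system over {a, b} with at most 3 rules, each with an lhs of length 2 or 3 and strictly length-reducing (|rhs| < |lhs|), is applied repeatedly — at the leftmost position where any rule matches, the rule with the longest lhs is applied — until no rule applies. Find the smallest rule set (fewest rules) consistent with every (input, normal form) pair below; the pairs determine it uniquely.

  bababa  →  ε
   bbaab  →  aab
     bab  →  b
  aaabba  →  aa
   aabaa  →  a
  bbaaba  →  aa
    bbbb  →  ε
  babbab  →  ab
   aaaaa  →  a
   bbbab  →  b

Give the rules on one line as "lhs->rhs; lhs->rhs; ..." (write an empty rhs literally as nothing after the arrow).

aaa->a; ba->; bb->

  | bababa => baba => ba => ε
  | bbaab => aab
  | bab => b
  | aaabba => abba => aa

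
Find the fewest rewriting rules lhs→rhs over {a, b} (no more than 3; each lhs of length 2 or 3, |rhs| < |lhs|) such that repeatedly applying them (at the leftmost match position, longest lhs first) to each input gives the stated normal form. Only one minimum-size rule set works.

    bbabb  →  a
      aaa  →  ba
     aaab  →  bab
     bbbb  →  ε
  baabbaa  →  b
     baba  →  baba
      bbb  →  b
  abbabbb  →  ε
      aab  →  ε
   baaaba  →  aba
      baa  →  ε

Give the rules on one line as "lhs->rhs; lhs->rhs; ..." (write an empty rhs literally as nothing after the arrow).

  | bbabb => abb => a
  | aaa => ba
  | aaab => bab
  | bbbb => bb => ε

aa->b; bb->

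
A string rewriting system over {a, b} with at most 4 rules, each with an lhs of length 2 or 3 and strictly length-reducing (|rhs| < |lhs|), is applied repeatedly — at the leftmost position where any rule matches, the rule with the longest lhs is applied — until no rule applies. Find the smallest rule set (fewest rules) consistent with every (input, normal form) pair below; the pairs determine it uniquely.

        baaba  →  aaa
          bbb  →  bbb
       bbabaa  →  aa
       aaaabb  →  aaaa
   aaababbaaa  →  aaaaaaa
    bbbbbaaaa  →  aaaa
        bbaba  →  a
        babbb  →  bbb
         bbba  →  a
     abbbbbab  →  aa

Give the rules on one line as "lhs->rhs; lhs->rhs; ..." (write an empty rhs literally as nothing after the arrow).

  | baaba => aaba => aaa
  | bbb
  | bbabaa => bbaa => baa => aa
  | aaaabb => aaaab => aaaa

ab->a; ba->a; bab->b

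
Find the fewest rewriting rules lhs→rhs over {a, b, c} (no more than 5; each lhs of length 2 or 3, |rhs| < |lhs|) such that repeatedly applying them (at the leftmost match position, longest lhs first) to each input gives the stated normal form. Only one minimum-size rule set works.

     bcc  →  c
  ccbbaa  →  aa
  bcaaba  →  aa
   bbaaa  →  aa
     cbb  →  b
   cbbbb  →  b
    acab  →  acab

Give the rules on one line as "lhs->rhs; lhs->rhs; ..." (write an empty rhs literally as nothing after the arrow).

ba->; bb->b; bc->; cb->

  | bcc => c
  | ccbbaa => cbaa => aa
  | bcaaba => aaba => aa
  | bbaaa => baaa => aa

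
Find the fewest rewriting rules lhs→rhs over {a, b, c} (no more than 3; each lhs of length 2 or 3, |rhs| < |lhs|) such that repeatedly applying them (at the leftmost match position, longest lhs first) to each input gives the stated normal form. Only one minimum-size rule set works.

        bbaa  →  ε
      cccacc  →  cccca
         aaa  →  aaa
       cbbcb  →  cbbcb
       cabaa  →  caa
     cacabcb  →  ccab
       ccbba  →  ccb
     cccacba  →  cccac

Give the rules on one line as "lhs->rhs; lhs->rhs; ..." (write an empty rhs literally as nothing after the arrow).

abc->c; acc->ca; ba->

  | bbaa => ba => ε
  | cccacc => cccca
  | aaa
  | cbbcb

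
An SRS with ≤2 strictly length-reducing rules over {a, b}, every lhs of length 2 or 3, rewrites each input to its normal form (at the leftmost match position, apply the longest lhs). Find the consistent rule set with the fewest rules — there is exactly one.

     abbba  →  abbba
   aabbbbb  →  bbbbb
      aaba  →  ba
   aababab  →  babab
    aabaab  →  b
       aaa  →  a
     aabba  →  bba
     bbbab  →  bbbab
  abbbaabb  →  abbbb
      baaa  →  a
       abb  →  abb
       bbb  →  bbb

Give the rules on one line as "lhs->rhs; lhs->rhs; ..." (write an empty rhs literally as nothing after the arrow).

  | abbba
  | aabbbbb => bbbbb
  | aaba => ba
  | aababab => babab

aa->; baa->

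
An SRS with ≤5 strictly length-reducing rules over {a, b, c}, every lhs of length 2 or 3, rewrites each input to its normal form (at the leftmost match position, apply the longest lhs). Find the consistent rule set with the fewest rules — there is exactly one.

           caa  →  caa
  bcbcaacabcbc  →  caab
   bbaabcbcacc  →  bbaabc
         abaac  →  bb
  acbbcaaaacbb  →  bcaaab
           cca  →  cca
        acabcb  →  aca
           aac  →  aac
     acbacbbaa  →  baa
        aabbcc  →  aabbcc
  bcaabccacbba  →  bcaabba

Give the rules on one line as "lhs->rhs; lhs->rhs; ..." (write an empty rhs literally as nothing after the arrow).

aba->bc; acb->; bcb->; cac->b

  | caa
  | bcbcaacabcbc => caacabcbc => caacac => caab
  | bbaabcbcacc => bbaacacc => bbaabc
  | abaac => bcac => bb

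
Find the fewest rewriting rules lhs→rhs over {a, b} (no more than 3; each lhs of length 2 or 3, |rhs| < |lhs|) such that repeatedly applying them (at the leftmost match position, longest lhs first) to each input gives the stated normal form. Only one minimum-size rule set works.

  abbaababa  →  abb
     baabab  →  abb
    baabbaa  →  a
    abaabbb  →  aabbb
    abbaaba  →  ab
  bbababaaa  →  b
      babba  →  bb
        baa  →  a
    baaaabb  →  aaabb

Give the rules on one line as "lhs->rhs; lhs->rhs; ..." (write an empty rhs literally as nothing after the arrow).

  | abbaababa => abababa => abbaba => abbba => abb
  | baabab => abab => abb
  | baabbaa => abbaa => aba => a
  | abaabbb => aabbb

ba->; bab->bb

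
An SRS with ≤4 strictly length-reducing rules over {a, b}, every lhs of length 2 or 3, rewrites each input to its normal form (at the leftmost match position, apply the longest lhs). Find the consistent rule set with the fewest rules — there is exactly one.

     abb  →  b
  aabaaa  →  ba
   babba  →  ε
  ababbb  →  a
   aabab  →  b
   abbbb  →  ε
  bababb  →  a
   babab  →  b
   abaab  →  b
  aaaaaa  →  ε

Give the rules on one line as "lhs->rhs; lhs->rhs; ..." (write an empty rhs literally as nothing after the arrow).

aa->; ab->; bb->a

  | abb => b
  | aabaaa => baaa => ba
  | babba => bba => aa => ε
  | ababbb => abbb => bb => a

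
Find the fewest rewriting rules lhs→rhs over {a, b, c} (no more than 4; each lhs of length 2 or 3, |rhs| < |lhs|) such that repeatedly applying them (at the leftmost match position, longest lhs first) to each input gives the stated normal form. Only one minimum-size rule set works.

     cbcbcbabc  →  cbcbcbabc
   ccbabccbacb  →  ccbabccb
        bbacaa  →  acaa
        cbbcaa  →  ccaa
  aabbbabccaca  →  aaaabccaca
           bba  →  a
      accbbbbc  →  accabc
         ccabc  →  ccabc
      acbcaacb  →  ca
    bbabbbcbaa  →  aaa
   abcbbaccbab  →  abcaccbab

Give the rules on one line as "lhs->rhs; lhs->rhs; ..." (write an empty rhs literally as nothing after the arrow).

acb->; bb->; bbb->a

  | cbcbcbabc
  | ccbabccbacb => ccbabccb
  | bbacaa => acaa
  | cbbcaa => ccaa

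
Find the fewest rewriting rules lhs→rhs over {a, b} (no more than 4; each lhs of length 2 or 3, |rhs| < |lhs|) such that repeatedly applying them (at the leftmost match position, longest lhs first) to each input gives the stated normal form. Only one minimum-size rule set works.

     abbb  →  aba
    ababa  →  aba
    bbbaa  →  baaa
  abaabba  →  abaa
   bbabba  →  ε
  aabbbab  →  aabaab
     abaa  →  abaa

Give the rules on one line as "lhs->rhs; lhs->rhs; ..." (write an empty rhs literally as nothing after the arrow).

bab->b; bba->; bbb->ba

  | abbb => aba
  | ababa => aba
  | bbbaa => baaa
  | abaabba => abaa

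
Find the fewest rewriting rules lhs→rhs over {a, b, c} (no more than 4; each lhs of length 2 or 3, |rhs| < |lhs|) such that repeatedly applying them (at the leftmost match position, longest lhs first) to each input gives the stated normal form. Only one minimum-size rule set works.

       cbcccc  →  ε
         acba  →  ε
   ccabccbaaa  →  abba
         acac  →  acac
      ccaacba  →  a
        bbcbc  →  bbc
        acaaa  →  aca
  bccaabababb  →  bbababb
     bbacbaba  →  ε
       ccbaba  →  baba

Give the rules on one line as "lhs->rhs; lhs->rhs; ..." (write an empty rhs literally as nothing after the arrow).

aa->; bbb->a; cb->; cc->

  | cbcccc => cccc => cc => ε
  | acba => aa => ε
  | ccabccbaaa => abccbaaa => abbaaa => abba
  | acac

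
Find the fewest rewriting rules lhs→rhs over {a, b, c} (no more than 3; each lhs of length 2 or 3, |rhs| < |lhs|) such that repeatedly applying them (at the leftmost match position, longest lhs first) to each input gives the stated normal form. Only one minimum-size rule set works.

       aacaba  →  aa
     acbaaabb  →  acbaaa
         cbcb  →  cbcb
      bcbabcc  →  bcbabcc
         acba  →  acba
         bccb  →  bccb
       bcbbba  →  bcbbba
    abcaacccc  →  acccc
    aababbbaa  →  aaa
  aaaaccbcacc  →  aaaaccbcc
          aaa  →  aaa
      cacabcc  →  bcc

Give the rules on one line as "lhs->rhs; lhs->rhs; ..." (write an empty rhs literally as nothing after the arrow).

  | aacaba => aaba => aa
  | acbaaabb => acbaaa
  | cbcb
  | bcbabcc

aba->a; abb->a; ca->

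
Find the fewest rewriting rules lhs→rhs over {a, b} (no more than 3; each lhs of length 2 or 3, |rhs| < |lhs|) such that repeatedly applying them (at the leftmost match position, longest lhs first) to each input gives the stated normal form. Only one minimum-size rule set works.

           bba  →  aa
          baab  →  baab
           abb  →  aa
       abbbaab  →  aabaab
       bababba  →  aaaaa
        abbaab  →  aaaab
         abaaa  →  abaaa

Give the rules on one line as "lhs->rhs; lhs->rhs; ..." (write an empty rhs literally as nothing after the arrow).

bab->aa; bb->a

  | bba => aa
  | baab
  | abb => aa
  | abbbaab => aabaab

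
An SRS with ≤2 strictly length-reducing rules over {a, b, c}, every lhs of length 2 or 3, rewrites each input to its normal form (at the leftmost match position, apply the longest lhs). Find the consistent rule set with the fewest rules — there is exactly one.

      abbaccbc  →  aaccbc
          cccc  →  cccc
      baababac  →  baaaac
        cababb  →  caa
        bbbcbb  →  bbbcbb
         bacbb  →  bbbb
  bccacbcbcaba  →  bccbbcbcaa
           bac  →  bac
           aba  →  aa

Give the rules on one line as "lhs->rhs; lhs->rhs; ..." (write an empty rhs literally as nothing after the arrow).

ab->a; acb->bb

  | abbaccbc => abaccbc => aaccbc
  | cccc
  | baababac => baaabac => baaaac
  | cababb => caabb => caab => caa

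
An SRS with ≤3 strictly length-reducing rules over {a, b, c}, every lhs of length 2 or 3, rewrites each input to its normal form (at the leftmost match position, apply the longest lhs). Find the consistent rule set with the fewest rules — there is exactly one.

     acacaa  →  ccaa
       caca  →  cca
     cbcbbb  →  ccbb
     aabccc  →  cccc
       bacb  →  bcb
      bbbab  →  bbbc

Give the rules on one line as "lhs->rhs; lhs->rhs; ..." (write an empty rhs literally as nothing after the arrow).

  | acacaa => cacaa => ccaa
  | caca => cca
  | cbcbbb => cabbb => ccbb
  | aabccc => acccc => cccc

ab->c; ac->c; cbc->ca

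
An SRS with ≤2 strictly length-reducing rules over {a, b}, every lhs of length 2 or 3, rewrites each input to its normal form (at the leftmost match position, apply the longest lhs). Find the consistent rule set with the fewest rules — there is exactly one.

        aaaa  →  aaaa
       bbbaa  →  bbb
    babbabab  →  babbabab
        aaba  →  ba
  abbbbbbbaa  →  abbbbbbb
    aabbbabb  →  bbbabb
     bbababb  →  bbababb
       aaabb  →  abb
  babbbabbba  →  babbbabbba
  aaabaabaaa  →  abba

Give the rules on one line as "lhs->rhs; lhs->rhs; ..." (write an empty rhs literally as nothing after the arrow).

  | aaaa
  | bbbaa => bbb
  | babbabab
  | aaba => ba

aab->b; baa->b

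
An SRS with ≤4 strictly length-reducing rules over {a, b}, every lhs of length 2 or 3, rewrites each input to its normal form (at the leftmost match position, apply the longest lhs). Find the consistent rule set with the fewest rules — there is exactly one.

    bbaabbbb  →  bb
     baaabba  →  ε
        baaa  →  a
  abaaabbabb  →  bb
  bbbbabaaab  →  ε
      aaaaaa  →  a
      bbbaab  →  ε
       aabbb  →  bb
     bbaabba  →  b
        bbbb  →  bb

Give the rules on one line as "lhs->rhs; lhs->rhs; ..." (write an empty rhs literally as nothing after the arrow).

  | bbaabbbb => babbbb => bbbb => bb
  | baaabba => aabba => abba => ba => ε
  | baaa => aa => a
  | abaaabbabb => aaabbabb => aabbabb => abbabb => babb => bb

aa->a; ab->; ba->; bbb->b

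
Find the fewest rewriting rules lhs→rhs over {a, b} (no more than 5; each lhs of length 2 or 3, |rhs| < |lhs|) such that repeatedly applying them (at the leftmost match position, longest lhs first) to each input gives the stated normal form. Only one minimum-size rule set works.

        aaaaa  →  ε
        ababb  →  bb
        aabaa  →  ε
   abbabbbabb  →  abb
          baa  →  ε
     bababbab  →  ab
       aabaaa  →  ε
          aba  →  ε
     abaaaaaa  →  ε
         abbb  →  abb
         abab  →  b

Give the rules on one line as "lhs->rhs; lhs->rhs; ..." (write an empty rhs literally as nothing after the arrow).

aa->; aaa->aa; ba->a; bbb->bb

  | aaaaa => aaaa => aaa => aa => ε
  | ababb => aabb => bb
  | aabaa => baa => aa => ε
  | abbabbbabb => ababbbabb => aabbbabb => bbbabb => bbabb => babb => abb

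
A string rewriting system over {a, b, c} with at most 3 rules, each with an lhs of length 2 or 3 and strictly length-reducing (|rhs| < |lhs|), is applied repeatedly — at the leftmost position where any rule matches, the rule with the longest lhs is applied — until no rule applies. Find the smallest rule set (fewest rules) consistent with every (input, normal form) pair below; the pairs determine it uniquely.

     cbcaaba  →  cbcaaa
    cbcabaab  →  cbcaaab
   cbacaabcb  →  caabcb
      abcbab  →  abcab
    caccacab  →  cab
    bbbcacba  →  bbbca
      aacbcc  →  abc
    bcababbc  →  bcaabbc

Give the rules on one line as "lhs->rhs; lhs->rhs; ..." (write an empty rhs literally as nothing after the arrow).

ac->; ba->a; cc->c

  | cbcaaba => cbcaaa
  | cbcabaab => cbcaaab
  | cbacaabcb => cacaabcb => caabcb
  | abcbab => abcab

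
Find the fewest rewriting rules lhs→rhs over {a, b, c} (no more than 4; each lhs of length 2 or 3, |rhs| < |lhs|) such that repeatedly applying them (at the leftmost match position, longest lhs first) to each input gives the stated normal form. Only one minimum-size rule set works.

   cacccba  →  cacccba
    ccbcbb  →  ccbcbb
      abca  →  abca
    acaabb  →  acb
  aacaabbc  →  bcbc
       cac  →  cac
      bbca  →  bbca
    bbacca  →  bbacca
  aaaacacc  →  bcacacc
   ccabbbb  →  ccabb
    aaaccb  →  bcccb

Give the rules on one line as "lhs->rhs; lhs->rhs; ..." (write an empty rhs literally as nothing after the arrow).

aa->b; aaa->bc; bbb->b

  | cacccba
  | ccbcbb
  | abca
  | acaabb => acbbb => acb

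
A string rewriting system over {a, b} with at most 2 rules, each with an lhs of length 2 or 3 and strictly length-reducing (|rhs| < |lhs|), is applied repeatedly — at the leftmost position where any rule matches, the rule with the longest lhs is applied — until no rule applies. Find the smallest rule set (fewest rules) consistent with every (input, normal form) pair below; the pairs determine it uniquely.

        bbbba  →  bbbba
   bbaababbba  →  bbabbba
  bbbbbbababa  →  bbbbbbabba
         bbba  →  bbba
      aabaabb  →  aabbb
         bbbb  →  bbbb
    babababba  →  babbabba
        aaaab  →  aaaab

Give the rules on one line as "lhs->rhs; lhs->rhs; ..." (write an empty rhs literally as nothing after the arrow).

aba->ab; baa->

  | bbbba
  | bbaababbba => bbabbba
  | bbbbbbababa => bbbbbbabba
  | bbba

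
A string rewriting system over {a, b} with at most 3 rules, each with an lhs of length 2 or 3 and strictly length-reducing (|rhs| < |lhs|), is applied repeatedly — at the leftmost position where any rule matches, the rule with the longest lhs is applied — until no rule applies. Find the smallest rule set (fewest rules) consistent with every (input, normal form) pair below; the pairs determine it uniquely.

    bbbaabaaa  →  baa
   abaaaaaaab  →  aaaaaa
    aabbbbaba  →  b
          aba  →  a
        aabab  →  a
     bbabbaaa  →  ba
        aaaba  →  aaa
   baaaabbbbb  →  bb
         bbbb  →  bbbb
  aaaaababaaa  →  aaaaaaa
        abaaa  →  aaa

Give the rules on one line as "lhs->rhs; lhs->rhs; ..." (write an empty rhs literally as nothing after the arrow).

  | bbbaabaaa => bbabaaa => bbaaa => baa
  | abaaaaaaab => aaaaaaab => aaaaaa
  | aabbbbaba => abbbaba => bbaba => bba => b
  | aba => a

ab->; bba->b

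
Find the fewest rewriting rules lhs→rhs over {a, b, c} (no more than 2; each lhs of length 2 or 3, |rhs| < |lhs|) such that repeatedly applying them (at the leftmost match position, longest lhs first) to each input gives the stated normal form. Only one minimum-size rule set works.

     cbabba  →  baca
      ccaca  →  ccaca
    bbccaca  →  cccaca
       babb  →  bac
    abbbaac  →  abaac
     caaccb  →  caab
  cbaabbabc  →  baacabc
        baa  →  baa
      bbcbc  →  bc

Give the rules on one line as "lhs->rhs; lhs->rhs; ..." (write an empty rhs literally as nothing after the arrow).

  | cbabba => babba => baca
  | ccaca
  | bbccaca => cccaca
  | babb => bac

bb->c; cb->b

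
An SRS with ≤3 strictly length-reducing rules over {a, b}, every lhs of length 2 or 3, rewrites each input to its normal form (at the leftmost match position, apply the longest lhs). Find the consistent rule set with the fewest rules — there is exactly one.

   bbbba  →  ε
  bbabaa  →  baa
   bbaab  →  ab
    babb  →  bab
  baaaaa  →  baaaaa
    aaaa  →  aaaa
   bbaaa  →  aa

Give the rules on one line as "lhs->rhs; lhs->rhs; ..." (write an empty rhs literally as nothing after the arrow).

bb->b; bba->

  | bbbba => bbba => bba => ε
  | bbabaa => baa
  | bbaab => ab
  | babb => bab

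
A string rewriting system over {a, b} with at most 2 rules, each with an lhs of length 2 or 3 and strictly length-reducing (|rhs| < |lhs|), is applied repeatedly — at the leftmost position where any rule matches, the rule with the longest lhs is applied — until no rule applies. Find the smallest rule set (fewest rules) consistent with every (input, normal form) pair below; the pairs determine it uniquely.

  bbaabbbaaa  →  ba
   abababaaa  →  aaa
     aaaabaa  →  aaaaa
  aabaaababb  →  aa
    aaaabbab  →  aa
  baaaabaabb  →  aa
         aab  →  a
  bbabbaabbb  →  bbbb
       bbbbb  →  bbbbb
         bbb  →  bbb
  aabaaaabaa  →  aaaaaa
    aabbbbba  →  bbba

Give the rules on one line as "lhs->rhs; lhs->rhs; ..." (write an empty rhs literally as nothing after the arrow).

ab->; baa->a

  | bbaabbbaaa => babbbaaa => bbbaaa => bbaa => ba
  | abababaaa => ababaaa => abaaa => aaa
  | aaaabaa => aaaaa
  | aabaaababb => aaaababb => aaaabb => aaab => aa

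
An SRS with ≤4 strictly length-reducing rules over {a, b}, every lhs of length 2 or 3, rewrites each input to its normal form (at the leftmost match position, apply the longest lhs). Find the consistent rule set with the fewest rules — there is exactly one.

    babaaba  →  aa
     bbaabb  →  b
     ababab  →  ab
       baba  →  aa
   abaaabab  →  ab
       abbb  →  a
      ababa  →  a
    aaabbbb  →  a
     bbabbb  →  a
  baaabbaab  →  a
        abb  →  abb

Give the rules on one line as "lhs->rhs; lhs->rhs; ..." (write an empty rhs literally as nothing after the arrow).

  | babaaba => abaaba => abba => aba => aa
  | bbaabb => bbbb => b
  | ababab => aabab => ab
  | baba => aba => aa

aab->; ba->a; baa->b; bbb->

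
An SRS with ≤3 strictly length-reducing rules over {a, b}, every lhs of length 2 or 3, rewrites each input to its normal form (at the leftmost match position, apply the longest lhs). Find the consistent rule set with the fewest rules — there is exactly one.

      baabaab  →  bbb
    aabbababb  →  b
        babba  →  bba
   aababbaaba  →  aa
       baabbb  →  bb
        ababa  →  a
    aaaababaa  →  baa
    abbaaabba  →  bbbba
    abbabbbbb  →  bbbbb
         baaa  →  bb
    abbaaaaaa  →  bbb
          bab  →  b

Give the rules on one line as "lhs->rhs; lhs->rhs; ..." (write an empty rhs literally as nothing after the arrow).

  | baabaab => baaab => bbb
  | aabbababb => abababb => ababb => abb => b
  | babba => bba
  | aababbaaba => aabbaaba => abaaba => aaba => aa

aaa->b; ab->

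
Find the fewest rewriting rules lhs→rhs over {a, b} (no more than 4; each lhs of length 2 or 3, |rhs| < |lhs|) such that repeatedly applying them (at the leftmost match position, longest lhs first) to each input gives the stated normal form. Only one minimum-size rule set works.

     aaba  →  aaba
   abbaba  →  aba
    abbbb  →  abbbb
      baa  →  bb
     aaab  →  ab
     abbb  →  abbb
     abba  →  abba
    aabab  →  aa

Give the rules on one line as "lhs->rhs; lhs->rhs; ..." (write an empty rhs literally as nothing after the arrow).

  | aaba
  | abbaba => aba
  | abbbb
  | baa => bb

aaa->a; baa->bb; bab->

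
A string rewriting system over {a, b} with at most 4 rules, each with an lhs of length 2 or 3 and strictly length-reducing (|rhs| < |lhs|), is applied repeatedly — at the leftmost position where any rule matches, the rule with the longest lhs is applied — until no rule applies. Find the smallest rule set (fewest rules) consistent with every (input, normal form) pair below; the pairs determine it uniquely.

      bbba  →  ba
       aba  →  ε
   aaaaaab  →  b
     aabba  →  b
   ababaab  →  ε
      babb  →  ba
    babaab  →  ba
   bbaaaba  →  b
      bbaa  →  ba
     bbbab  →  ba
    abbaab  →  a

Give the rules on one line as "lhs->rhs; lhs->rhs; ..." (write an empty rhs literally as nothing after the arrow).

aa->; ab->a; bb->; bba->b

  | bbba => ba
  | aba => aa => ε
  | aaaaaab => aaaab => aab => b
  | aabba => bba => b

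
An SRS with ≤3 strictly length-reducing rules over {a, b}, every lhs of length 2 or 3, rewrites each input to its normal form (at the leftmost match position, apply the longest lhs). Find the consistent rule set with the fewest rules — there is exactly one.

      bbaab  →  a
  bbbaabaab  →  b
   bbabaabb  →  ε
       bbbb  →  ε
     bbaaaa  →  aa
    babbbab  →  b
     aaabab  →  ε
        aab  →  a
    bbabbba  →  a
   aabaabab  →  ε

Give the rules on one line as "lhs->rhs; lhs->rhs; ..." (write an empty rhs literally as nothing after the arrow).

aaa->a; ab->; bb->

  | bbaab => aab => a
  | bbbaabaab => baabaab => baaab => bab => b
  | bbabaabb => abaabb => aabb => ab => ε
  | bbbb => bb => ε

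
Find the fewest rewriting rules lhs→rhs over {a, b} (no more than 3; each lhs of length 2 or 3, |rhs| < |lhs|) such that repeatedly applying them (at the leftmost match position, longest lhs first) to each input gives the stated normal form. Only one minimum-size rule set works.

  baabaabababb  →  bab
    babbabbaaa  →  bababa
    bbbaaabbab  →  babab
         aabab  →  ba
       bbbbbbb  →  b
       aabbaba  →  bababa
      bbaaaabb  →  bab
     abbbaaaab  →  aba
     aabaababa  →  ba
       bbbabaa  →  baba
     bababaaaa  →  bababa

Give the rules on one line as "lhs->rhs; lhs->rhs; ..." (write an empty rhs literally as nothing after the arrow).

  | baabaabababb => bbaaabababb => baaabababb => baabababb => bbaababb => baababb => bbaabb => baabb => bbab => bab
  | babbabbaaa => bababbaaa => bababaaa => bababaa => bababa
  | bbbaaabbab => bbaaabbab => baaabbab => baabbab => bbabab => babab
  | aabab => baab => bba => ba

aa->a; aab->ba; bb->b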